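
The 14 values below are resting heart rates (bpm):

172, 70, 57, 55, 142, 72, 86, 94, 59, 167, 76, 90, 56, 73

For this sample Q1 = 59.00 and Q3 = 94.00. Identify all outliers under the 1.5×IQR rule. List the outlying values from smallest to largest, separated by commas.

IQR = Q3 − Q1 = 94.00 − 59.00 = 35.00.
Lower fence = Q1 − 1.5·IQR = 59.00 − 52.50 = 6.50.
Upper fence = Q3 + 1.5·IQR = 94.00 + 52.50 = 146.50.
167 > 146.50 → outlier.
172 > 146.50 → outlier.
All remaining values lie within [6.50, 146.50].

167, 172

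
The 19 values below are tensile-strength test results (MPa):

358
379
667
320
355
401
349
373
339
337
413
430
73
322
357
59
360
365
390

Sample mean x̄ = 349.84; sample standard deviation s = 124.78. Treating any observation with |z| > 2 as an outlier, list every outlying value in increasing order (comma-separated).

Cutoffs at x̄ ± 2s: 349.84 ± 2·124.78 = [100.28, 599.40].
59: z = -2.33, |z| > 2 → outlier.
73: z = -2.22, |z| > 2 → outlier.
667: z = 2.54, |z| > 2 → outlier.
Every other value lies within [100.28, 599.40].

59, 73, 667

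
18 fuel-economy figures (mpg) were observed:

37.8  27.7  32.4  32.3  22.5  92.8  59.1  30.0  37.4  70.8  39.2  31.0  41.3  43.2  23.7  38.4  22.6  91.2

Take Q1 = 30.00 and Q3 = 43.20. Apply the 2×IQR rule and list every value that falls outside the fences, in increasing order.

70.8, 91.2, 92.8

IQR = Q3 − Q1 = 43.20 − 30.00 = 13.20.
Lower fence = Q1 − 2·IQR = 30.00 − 26.40 = 3.60.
Upper fence = Q3 + 2·IQR = 43.20 + 26.40 = 69.60.
70.8 > 69.60 → outlier.
91.2 > 69.60 → outlier.
92.8 > 69.60 → outlier.
All remaining values lie within [3.60, 69.60].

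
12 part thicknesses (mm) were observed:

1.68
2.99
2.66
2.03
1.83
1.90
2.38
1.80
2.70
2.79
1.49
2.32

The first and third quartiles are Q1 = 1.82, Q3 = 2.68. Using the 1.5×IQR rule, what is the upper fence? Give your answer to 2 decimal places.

IQR = Q3 − Q1 = 2.68 − 1.82 = 0.86.
Lower fence = Q1 − 1.5·IQR = 1.82 − 1.29 = 0.53.
Upper fence = Q3 + 1.5·IQR = 2.68 + 1.29 = 3.97.

3.97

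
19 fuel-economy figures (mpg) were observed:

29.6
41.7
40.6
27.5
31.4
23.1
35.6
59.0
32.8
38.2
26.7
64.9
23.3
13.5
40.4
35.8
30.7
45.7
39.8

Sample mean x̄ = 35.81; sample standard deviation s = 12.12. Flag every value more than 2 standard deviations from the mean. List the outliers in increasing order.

64.9

Cutoffs at x̄ ± 2s: 35.81 ± 2·12.12 = [11.57, 60.05].
64.9: z = 2.40, |z| > 2 → outlier.
Every other value lies within [11.57, 60.05].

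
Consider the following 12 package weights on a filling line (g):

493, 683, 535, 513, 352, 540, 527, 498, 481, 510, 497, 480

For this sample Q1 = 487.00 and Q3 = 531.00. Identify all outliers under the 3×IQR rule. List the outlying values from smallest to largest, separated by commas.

IQR = Q3 − Q1 = 531.00 − 487.00 = 44.00.
Lower fence = Q1 − 3·IQR = 487.00 − 132.00 = 355.00.
Upper fence = Q3 + 3·IQR = 531.00 + 132.00 = 663.00.
352 < 355.00 → outlier.
683 > 663.00 → outlier.
All remaining values lie within [355.00, 663.00].

352, 683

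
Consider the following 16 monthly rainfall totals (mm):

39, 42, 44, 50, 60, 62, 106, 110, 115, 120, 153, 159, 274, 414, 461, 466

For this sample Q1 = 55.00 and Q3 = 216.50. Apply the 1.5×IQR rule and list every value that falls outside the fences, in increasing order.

IQR = Q3 − Q1 = 216.50 − 55.00 = 161.50.
Lower fence = Q1 − 1.5·IQR = 55.00 − 242.25 = -187.25.
Upper fence = Q3 + 1.5·IQR = 216.50 + 242.25 = 458.75.
461 > 458.75 → outlier.
466 > 458.75 → outlier.
All remaining values lie within [-187.25, 458.75].

461, 466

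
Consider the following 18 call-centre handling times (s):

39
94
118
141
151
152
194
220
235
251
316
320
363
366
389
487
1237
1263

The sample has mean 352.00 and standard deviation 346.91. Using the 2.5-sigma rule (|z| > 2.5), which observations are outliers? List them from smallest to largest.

1237, 1263

Cutoffs at x̄ ± 2.5s: 352.00 ± 2.5·346.91 = [-515.275, 1219.275].
1237: z = 2.55, |z| > 2.5 → outlier.
1263: z = 2.63, |z| > 2.5 → outlier.
Every other value lies within [-515.275, 1219.275].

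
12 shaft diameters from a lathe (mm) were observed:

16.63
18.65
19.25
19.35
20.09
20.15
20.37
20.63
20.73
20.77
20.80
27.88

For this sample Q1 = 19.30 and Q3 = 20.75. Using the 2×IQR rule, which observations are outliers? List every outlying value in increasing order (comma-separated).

IQR = Q3 − Q1 = 20.75 − 19.30 = 1.45.
Lower fence = Q1 − 2·IQR = 19.30 − 2.90 = 16.40.
Upper fence = Q3 + 2·IQR = 20.75 + 2.90 = 23.65.
27.88 > 23.65 → outlier.
All remaining values lie within [16.40, 23.65].

27.88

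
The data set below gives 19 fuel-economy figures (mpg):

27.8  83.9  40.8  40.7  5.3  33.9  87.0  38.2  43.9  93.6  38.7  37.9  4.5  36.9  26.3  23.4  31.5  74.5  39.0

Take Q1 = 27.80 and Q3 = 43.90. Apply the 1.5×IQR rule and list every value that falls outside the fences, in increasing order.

74.5, 83.9, 87.0, 93.6

IQR = Q3 − Q1 = 43.90 − 27.80 = 16.10.
Lower fence = Q1 − 1.5·IQR = 27.80 − 24.15 = 3.65.
Upper fence = Q3 + 1.5·IQR = 43.90 + 24.15 = 68.05.
74.5 > 68.05 → outlier.
83.9 > 68.05 → outlier.
87.0 > 68.05 → outlier.
93.6 > 68.05 → outlier.
All remaining values lie within [3.65, 68.05].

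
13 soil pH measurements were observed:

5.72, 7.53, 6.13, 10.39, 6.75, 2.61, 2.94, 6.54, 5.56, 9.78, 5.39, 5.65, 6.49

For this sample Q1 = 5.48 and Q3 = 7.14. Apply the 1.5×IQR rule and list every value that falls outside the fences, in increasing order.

2.61, 2.94, 9.78, 10.39

IQR = Q3 − Q1 = 7.14 − 5.48 = 1.66.
Lower fence = Q1 − 1.5·IQR = 5.48 − 2.49 = 2.99.
Upper fence = Q3 + 1.5·IQR = 7.14 + 2.49 = 9.63.
2.61 < 2.99 → outlier.
2.94 < 2.99 → outlier.
9.78 > 9.63 → outlier.
10.39 > 9.63 → outlier.
All remaining values lie within [2.99, 9.63].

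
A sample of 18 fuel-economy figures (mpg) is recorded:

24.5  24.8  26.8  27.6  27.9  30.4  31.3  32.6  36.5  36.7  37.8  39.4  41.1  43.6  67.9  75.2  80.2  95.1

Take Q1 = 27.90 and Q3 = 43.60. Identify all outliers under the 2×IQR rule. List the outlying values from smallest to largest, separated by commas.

IQR = Q3 − Q1 = 43.60 − 27.90 = 15.70.
Lower fence = Q1 − 2·IQR = 27.90 − 31.40 = -3.50.
Upper fence = Q3 + 2·IQR = 43.60 + 31.40 = 75.00.
75.2 > 75.00 → outlier.
80.2 > 75.00 → outlier.
95.1 > 75.00 → outlier.
All remaining values lie within [-3.50, 75.00].

75.2, 80.2, 95.1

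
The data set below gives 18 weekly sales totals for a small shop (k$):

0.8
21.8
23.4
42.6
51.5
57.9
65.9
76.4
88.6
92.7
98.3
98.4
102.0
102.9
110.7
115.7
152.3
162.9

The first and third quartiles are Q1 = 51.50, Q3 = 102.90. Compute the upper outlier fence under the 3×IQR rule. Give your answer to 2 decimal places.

IQR = Q3 − Q1 = 102.90 − 51.50 = 51.40.
Lower fence = Q1 − 3·IQR = 51.50 − 154.20 = -102.70.
Upper fence = Q3 + 3·IQR = 102.90 + 154.20 = 257.10.

257.10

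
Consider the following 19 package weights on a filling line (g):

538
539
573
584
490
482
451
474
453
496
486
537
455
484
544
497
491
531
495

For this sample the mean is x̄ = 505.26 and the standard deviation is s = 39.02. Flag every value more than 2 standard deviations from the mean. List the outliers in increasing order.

Cutoffs at x̄ ± 2s: 505.26 ± 2·39.02 = [427.22, 583.30].
584: z = 2.02, |z| > 2 → outlier.
Every other value lies within [427.22, 583.30].

584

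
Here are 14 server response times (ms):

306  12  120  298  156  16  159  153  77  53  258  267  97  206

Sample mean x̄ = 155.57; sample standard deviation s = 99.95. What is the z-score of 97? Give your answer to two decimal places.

z = (97 − 155.57) / 99.95 = -0.59.

-0.59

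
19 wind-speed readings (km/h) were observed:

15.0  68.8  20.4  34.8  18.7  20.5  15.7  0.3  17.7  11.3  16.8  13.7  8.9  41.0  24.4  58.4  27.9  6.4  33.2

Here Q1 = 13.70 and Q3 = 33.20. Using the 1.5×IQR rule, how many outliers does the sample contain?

IQR = 19.50; fences at 13.70 − 29.25 = -15.55 and 33.20 + 29.25 = 62.45.
Outside the cutoffs: 68.8.

1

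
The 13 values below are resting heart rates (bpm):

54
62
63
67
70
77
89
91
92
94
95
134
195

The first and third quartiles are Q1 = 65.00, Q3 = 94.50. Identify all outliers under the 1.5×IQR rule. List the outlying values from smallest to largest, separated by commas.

195

IQR = Q3 − Q1 = 94.50 − 65.00 = 29.50.
Lower fence = Q1 − 1.5·IQR = 65.00 − 44.25 = 20.75.
Upper fence = Q3 + 1.5·IQR = 94.50 + 44.25 = 138.75.
195 > 138.75 → outlier.
All remaining values lie within [20.75, 138.75].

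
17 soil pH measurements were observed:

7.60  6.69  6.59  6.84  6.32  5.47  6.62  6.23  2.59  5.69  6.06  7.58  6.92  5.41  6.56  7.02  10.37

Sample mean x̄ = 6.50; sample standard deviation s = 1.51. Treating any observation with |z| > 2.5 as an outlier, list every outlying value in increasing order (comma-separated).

Cutoffs at x̄ ± 2.5s: 6.50 ± 2.5·1.51 = [2.725, 10.275].
2.59: z = -2.59, |z| > 2.5 → outlier.
10.37: z = 2.56, |z| > 2.5 → outlier.
Every other value lies within [2.725, 10.275].

2.59, 10.37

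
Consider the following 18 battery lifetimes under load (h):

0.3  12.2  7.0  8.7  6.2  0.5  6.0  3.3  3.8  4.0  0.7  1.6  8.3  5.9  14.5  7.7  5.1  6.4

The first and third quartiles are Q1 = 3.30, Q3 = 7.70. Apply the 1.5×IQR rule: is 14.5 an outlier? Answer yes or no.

IQR = Q3 − Q1 = 7.70 − 3.30 = 4.40.
Lower fence = Q1 − 1.5·IQR = 3.30 − 6.60 = -3.30.
Upper fence = Q3 + 1.5·IQR = 7.70 + 6.60 = 14.30.
14.5 lies above the upper fence.

yes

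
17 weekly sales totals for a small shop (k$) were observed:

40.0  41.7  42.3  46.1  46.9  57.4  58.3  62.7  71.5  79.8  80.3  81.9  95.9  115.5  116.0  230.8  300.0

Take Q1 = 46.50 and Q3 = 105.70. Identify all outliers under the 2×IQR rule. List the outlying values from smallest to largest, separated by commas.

IQR = Q3 − Q1 = 105.70 − 46.50 = 59.20.
Lower fence = Q1 − 2·IQR = 46.50 − 118.40 = -71.90.
Upper fence = Q3 + 2·IQR = 105.70 + 118.40 = 224.10.
230.8 > 224.10 → outlier.
300.0 > 224.10 → outlier.
All remaining values lie within [-71.90, 224.10].

230.8, 300.0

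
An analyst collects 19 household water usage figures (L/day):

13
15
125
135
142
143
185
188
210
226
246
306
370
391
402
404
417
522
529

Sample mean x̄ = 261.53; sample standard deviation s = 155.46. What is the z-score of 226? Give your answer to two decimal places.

z = (226 − 261.53) / 155.46 = -0.23.

-0.23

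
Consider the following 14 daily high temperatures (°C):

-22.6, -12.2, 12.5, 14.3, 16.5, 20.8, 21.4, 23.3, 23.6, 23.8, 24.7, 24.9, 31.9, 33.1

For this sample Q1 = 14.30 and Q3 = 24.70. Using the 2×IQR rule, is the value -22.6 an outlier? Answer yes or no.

IQR = Q3 − Q1 = 24.70 − 14.30 = 10.40.
Lower fence = Q1 − 2·IQR = 14.30 − 20.80 = -6.50.
Upper fence = Q3 + 2·IQR = 24.70 + 20.80 = 45.50.
-22.6 lies below the lower fence.

yes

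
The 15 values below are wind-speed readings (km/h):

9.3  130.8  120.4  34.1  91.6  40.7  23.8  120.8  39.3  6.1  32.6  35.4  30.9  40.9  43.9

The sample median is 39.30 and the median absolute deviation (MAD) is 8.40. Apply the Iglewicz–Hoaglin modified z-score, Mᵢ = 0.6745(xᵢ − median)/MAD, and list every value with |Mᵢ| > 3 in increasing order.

91.6, 120.4, 120.8, 130.8

|Mᵢ| > 3 ⇔ |xᵢ − 39.30| > 3·8.40/0.6745 = 37.36.
So outliers lie outside [1.94, 76.66].
91.6: M = 4.20 → outlier.
120.4: M = 6.51 → outlier.
120.8: M = 6.54 → outlier.
130.8: M = 7.35 → outlier.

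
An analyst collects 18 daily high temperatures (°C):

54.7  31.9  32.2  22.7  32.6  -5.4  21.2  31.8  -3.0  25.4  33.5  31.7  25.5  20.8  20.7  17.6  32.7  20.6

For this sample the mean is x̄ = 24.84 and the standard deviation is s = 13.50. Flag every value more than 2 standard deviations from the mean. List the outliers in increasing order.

-5.4, -3.0, 54.7

Cutoffs at x̄ ± 2s: 24.84 ± 2·13.50 = [-2.16, 51.84].
-5.4: z = -2.24, |z| > 2 → outlier.
-3.0: z = -2.06, |z| > 2 → outlier.
54.7: z = 2.21, |z| > 2 → outlier.
Every other value lies within [-2.16, 51.84].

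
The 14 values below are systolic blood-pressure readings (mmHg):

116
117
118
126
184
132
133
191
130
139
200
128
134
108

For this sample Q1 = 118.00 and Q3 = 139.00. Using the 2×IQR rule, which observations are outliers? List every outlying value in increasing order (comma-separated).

IQR = Q3 − Q1 = 139.00 − 118.00 = 21.00.
Lower fence = Q1 − 2·IQR = 118.00 − 42.00 = 76.00.
Upper fence = Q3 + 2·IQR = 139.00 + 42.00 = 181.00.
184 > 181.00 → outlier.
191 > 181.00 → outlier.
200 > 181.00 → outlier.
All remaining values lie within [76.00, 181.00].

184, 191, 200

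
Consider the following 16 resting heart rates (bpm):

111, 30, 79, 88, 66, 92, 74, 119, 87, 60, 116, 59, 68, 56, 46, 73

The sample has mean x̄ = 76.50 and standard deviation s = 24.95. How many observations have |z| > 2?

0

Cutoffs: x̄ ± 2s = [26.60, 126.40].
Every value lies within the cutoffs.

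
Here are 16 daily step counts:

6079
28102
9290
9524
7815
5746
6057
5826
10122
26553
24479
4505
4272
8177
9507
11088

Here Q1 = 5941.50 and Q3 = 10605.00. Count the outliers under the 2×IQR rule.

3

IQR = 4663.50; fences at 5941.50 − 9327.00 = -3385.50 and 10605.00 + 9327.00 = 19932.00.
Outside the cutoffs: 24479, 26553, 28102.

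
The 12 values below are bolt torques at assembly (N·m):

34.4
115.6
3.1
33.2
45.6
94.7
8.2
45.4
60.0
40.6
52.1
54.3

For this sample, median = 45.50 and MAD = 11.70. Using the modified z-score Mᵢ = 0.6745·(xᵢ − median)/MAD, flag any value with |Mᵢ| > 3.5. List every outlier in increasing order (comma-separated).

115.6

|Mᵢ| > 3.5 ⇔ |xᵢ − 45.50| > 3.5·11.70/0.6745 = 60.71.
So outliers lie outside [-15.21, 106.21].
115.6: M = 4.04 → outlier.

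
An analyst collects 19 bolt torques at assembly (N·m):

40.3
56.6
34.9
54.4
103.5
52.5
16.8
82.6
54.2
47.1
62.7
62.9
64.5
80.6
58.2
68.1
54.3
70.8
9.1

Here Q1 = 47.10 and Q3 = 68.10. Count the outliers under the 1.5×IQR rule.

2

IQR = 21.00; fences at 47.10 − 31.50 = 15.60 and 68.10 + 31.50 = 99.60.
Outside the cutoffs: 9.1, 103.5.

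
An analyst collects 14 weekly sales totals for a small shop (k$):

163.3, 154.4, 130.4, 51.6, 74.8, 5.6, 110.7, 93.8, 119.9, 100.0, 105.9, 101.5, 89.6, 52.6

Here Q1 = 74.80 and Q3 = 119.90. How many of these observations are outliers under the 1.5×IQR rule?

IQR = 45.10; fences at 74.80 − 67.65 = 7.15 and 119.90 + 67.65 = 187.55.
Outside the cutoffs: 5.6.

1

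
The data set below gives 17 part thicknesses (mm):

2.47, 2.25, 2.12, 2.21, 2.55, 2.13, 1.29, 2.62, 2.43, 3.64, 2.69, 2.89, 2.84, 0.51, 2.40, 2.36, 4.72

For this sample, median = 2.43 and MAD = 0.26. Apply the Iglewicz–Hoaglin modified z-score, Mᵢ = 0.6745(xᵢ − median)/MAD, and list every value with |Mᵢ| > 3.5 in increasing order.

|Mᵢ| > 3.5 ⇔ |xᵢ − 2.43| > 3.5·0.26/0.6745 = 1.35.
So outliers lie outside [1.08, 3.78].
0.51: M = -4.98 → outlier.
4.72: M = 5.94 → outlier.

0.51, 4.72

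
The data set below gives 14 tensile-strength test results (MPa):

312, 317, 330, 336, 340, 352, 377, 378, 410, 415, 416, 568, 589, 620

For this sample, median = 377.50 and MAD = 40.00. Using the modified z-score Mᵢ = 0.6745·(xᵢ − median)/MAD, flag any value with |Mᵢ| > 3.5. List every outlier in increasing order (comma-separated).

589, 620

|Mᵢ| > 3.5 ⇔ |xᵢ − 377.50| > 3.5·40.00/0.6745 = 207.56.
So outliers lie outside [169.94, 585.06].
589: M = 3.57 → outlier.
620: M = 4.09 → outlier.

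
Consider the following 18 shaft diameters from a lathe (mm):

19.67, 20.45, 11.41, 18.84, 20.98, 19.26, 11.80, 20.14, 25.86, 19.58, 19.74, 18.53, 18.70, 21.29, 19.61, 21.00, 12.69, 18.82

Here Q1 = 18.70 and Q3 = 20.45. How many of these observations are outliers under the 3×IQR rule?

4

IQR = 1.75; fences at 18.70 − 5.25 = 13.45 and 20.45 + 5.25 = 25.70.
Outside the cutoffs: 11.41, 11.80, 12.69, 25.86.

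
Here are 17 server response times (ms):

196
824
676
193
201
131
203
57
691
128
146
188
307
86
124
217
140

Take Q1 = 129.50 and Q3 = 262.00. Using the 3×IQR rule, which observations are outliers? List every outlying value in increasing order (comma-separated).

IQR = Q3 − Q1 = 262.00 − 129.50 = 132.50.
Lower fence = Q1 − 3·IQR = 129.50 − 397.50 = -268.00.
Upper fence = Q3 + 3·IQR = 262.00 + 397.50 = 659.50.
676 > 659.50 → outlier.
691 > 659.50 → outlier.
824 > 659.50 → outlier.
All remaining values lie within [-268.00, 659.50].

676, 691, 824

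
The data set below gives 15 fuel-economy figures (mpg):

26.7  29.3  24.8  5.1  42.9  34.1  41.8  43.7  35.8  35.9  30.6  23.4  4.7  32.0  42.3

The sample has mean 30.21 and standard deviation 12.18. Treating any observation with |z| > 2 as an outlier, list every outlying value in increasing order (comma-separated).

Cutoffs at x̄ ± 2s: 30.21 ± 2·12.18 = [5.85, 54.57].
4.7: z = -2.09, |z| > 2 → outlier.
5.1: z = -2.06, |z| > 2 → outlier.
Every other value lies within [5.85, 54.57].

4.7, 5.1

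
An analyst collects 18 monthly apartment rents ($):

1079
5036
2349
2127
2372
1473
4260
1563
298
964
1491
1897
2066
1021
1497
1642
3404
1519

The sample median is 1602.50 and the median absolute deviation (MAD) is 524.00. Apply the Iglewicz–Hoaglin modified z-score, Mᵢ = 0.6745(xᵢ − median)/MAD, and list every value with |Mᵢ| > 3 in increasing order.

4260, 5036

|Mᵢ| > 3 ⇔ |xᵢ − 1602.50| > 3·524.00/0.6745 = 2330.62.
So outliers lie outside [-728.12, 3933.12].
4260: M = 3.42 → outlier.
5036: M = 4.42 → outlier.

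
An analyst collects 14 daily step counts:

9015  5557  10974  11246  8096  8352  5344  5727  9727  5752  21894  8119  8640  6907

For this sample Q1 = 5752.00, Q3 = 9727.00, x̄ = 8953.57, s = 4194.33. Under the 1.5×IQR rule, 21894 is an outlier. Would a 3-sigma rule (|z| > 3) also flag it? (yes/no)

z = (21894 − 8953.57) / 4194.33 = 3.09.
|z| = 3.09 > 3.

yes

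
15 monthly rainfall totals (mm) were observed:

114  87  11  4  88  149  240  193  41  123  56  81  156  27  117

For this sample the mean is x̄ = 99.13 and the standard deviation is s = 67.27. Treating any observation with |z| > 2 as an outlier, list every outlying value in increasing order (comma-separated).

Cutoffs at x̄ ± 2s: 99.13 ± 2·67.27 = [-35.41, 233.67].
240: z = 2.09, |z| > 2 → outlier.
Every other value lies within [-35.41, 233.67].

240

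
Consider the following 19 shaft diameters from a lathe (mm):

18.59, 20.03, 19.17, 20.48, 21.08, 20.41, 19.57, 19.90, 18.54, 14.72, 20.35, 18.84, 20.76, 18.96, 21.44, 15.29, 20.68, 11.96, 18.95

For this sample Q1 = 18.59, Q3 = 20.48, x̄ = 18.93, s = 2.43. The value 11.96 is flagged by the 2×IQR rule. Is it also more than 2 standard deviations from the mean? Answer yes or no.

yes

z = (11.96 − 18.93) / 2.43 = -2.87.
|z| = 2.87 > 2.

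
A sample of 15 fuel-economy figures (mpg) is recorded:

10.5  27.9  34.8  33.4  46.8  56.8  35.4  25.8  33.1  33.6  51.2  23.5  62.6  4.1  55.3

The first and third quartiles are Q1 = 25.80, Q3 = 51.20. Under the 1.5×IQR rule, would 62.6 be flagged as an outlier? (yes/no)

no

IQR = Q3 − Q1 = 51.20 − 25.80 = 25.40.
Lower fence = Q1 − 1.5·IQR = 25.80 − 38.10 = -12.30.
Upper fence = Q3 + 1.5·IQR = 51.20 + 38.10 = 89.30.
62.6 lies within [-12.30, 89.30].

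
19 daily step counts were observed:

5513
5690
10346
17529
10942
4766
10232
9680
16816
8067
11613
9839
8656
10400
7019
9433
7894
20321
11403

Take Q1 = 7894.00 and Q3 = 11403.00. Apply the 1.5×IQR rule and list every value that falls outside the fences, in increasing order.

IQR = Q3 − Q1 = 11403.00 − 7894.00 = 3509.00.
Lower fence = Q1 − 1.5·IQR = 7894.00 − 5263.50 = 2630.50.
Upper fence = Q3 + 1.5·IQR = 11403.00 + 5263.50 = 16666.50.
16816 > 16666.50 → outlier.
17529 > 16666.50 → outlier.
20321 > 16666.50 → outlier.
All remaining values lie within [2630.50, 16666.50].

16816, 17529, 20321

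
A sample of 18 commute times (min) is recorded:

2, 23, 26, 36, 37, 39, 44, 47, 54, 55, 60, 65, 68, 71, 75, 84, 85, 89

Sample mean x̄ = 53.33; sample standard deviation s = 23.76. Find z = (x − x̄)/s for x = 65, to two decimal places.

z = (65 − 53.33) / 23.76 = 0.49.

0.49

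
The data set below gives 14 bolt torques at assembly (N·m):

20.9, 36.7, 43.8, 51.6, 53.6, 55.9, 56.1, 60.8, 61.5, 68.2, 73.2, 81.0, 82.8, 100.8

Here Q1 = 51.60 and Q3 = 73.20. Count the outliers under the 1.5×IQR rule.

IQR = 21.60; fences at 51.60 − 32.40 = 19.20 and 73.20 + 32.40 = 105.60.
Every value lies within the cutoffs.

0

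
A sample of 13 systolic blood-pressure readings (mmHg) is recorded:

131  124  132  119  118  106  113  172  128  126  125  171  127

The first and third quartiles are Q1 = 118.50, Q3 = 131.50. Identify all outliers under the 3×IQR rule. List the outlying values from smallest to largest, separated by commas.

IQR = Q3 − Q1 = 131.50 − 118.50 = 13.00.
Lower fence = Q1 − 3·IQR = 118.50 − 39.00 = 79.50.
Upper fence = Q3 + 3·IQR = 131.50 + 39.00 = 170.50.
171 > 170.50 → outlier.
172 > 170.50 → outlier.
All remaining values lie within [79.50, 170.50].

171, 172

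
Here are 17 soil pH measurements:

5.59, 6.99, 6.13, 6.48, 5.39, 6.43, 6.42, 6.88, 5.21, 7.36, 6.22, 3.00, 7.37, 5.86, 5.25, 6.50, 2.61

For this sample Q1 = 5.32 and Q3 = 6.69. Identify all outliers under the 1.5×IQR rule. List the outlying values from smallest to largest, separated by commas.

2.61, 3.00

IQR = Q3 − Q1 = 6.69 − 5.32 = 1.37.
Lower fence = Q1 − 1.5·IQR = 5.32 − 2.055 = 3.265.
Upper fence = Q3 + 1.5·IQR = 6.69 + 2.055 = 8.745.
2.61 < 3.265 → outlier.
3.00 < 3.265 → outlier.
All remaining values lie within [3.265, 8.745].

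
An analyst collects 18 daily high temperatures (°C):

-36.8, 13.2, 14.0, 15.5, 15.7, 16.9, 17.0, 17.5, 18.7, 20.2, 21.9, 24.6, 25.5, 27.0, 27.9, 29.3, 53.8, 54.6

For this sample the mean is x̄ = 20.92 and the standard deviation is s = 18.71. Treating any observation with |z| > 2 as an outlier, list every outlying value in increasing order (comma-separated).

Cutoffs at x̄ ± 2s: 20.92 ± 2·18.71 = [-16.50, 58.34].
-36.8: z = -3.08, |z| > 2 → outlier.
Every other value lies within [-16.50, 58.34].

-36.8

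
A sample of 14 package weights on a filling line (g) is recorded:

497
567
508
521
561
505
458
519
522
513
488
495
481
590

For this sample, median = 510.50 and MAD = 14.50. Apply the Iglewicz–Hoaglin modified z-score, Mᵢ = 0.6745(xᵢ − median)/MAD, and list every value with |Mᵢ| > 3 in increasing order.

590

|Mᵢ| > 3 ⇔ |xᵢ − 510.50| > 3·14.50/0.6745 = 64.49.
So outliers lie outside [446.01, 574.99].
590: M = 3.70 → outlier.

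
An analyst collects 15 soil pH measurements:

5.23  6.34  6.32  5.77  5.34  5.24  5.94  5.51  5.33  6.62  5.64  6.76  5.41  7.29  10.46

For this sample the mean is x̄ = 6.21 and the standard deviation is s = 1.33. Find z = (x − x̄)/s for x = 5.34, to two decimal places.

z = (5.34 − 6.21) / 1.33 = -0.65.

-0.65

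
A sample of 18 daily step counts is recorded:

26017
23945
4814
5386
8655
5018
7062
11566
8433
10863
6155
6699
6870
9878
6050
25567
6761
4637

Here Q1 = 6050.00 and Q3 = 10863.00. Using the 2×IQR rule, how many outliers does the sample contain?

IQR = 4813.00; fences at 6050.00 − 9626.00 = -3576.00 and 10863.00 + 9626.00 = 20489.00.
Outside the cutoffs: 23945, 25567, 26017.

3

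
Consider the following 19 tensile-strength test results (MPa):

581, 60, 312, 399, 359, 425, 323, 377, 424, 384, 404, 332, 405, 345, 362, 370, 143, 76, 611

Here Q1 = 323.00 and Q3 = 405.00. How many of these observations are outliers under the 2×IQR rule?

IQR = 82.00; fences at 323.00 − 164.00 = 159.00 and 405.00 + 164.00 = 569.00.
Outside the cutoffs: 60, 76, 143, 581, 611.

5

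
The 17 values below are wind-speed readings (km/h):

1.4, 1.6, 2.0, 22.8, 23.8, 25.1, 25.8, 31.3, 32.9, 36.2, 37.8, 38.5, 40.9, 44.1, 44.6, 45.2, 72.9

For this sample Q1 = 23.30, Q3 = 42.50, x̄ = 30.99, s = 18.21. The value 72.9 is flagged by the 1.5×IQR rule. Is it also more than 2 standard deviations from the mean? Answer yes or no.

yes

z = (72.9 − 30.99) / 18.21 = 2.30.
|z| = 2.30 > 2.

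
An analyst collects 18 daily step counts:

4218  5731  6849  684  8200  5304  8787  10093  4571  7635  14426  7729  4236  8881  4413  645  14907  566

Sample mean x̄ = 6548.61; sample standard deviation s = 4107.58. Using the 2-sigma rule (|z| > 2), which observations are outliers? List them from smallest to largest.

14907

Cutoffs at x̄ ± 2s: 6548.61 ± 2·4107.58 = [-1666.55, 14763.77].
14907: z = 2.03, |z| > 2 → outlier.
Every other value lies within [-1666.55, 14763.77].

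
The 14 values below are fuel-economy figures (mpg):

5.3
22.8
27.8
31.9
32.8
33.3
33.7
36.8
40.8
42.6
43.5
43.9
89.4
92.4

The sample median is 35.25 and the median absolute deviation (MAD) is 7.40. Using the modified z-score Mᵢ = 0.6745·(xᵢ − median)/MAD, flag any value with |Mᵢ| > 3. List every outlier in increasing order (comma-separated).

89.4, 92.4

|Mᵢ| > 3 ⇔ |xᵢ − 35.25| > 3·7.40/0.6745 = 32.91.
So outliers lie outside [2.34, 68.16].
89.4: M = 4.94 → outlier.
92.4: M = 5.21 → outlier.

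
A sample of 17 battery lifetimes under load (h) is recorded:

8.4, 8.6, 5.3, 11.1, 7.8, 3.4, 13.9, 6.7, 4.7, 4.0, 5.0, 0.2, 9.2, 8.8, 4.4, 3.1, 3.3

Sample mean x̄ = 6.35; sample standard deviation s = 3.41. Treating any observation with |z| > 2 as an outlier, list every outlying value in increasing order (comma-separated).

13.9

Cutoffs at x̄ ± 2s: 6.35 ± 2·3.41 = [-0.47, 13.17].
13.9: z = 2.21, |z| > 2 → outlier.
Every other value lies within [-0.47, 13.17].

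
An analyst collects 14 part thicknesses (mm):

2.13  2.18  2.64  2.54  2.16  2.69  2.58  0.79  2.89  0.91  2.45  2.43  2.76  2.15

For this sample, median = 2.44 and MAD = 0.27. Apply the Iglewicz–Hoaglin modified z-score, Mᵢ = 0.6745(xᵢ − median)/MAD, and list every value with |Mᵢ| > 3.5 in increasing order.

0.79, 0.91

|Mᵢ| > 3.5 ⇔ |xᵢ − 2.44| > 3.5·0.27/0.6745 = 1.40.
So outliers lie outside [1.04, 3.84].
0.79: M = -4.12 → outlier.
0.91: M = -3.82 → outlier.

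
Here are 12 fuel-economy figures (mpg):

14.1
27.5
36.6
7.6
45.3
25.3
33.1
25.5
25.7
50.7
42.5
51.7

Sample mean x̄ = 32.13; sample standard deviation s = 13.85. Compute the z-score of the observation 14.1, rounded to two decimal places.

-1.30

z = (14.1 − 32.13) / 13.85 = -1.30.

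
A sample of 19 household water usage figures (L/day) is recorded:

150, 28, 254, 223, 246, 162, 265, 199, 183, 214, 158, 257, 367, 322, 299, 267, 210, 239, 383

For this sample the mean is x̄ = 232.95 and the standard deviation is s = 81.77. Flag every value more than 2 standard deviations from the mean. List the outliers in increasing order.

28

Cutoffs at x̄ ± 2s: 232.95 ± 2·81.77 = [69.41, 396.49].
28: z = -2.51, |z| > 2 → outlier.
Every other value lies within [69.41, 396.49].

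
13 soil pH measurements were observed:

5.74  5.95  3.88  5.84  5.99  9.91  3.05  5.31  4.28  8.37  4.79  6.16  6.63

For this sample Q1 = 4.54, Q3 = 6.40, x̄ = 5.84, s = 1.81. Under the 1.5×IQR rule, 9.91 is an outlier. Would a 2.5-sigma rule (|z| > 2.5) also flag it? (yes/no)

no

z = (9.91 − 5.84) / 1.81 = 2.25.
|z| = 2.25 ≤ 2.5.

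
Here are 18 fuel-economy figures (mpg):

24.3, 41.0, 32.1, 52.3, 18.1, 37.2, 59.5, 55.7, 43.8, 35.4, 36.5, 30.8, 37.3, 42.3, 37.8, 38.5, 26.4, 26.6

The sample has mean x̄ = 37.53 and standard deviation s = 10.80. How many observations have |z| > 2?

Cutoffs: x̄ ± 2s = [15.93, 59.13].
Outside the cutoffs: 59.5.

1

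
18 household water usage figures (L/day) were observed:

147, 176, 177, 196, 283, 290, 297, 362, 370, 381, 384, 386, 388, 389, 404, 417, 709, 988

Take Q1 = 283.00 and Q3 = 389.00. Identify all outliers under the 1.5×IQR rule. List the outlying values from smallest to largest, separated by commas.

IQR = Q3 − Q1 = 389.00 − 283.00 = 106.00.
Lower fence = Q1 − 1.5·IQR = 283.00 − 159.00 = 124.00.
Upper fence = Q3 + 1.5·IQR = 389.00 + 159.00 = 548.00.
709 > 548.00 → outlier.
988 > 548.00 → outlier.
All remaining values lie within [124.00, 548.00].

709, 988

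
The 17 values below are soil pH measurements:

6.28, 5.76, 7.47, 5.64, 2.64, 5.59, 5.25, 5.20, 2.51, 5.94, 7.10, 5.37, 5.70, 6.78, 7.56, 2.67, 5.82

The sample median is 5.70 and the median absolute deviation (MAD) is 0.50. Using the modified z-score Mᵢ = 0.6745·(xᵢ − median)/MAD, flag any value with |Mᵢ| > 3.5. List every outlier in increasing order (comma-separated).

2.51, 2.64, 2.67

|Mᵢ| > 3.5 ⇔ |xᵢ − 5.70| > 3.5·0.50/0.6745 = 2.59.
So outliers lie outside [3.11, 8.29].
2.51: M = -4.30 → outlier.
2.64: M = -4.13 → outlier.
2.67: M = -4.09 → outlier.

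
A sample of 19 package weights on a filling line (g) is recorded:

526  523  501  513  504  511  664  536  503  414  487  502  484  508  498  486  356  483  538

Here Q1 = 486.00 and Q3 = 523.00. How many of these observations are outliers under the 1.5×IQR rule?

IQR = 37.00; fences at 486.00 − 55.50 = 430.50 and 523.00 + 55.50 = 578.50.
Outside the cutoffs: 356, 414, 664.

3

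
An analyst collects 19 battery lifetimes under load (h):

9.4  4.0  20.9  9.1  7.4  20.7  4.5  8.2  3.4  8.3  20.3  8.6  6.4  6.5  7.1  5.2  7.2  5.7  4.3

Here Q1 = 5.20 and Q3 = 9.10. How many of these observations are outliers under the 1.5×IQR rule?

3

IQR = 3.90; fences at 5.20 − 5.85 = -0.65 and 9.10 + 5.85 = 14.95.
Outside the cutoffs: 20.3, 20.7, 20.9.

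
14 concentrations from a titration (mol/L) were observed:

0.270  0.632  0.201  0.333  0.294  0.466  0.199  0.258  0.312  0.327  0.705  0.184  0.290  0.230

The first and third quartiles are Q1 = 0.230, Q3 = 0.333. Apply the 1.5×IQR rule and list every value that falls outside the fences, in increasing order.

IQR = Q3 − Q1 = 0.333 − 0.230 = 0.103.
Lower fence = Q1 − 1.5·IQR = 0.230 − 0.1545 = 0.0755.
Upper fence = Q3 + 1.5·IQR = 0.333 + 0.1545 = 0.4875.
0.632 > 0.4875 → outlier.
0.705 > 0.4875 → outlier.
All remaining values lie within [0.0755, 0.4875].

0.632, 0.705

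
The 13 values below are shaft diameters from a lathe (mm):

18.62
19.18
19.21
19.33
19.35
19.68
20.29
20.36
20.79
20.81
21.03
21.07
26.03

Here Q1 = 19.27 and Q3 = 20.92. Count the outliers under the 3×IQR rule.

IQR = 1.65; fences at 19.27 − 4.95 = 14.32 and 20.92 + 4.95 = 25.87.
Outside the cutoffs: 26.03.

1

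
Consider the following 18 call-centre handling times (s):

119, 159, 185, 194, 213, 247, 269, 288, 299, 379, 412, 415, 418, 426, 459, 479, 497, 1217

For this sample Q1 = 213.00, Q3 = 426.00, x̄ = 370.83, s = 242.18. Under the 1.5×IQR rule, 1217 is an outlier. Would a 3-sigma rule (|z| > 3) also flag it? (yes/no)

z = (1217 − 370.83) / 242.18 = 3.49.
|z| = 3.49 > 3.

yes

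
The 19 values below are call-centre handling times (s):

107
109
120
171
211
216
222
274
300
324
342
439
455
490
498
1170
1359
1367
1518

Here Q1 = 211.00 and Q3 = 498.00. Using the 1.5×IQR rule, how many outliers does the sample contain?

IQR = 287.00; fences at 211.00 − 430.50 = -219.50 and 498.00 + 430.50 = 928.50.
Outside the cutoffs: 1170, 1359, 1367, 1518.

4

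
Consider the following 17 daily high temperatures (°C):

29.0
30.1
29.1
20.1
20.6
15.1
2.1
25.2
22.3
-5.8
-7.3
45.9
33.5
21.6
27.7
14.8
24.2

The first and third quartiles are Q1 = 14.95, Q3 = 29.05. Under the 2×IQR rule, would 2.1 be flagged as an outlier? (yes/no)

IQR = Q3 − Q1 = 29.05 − 14.95 = 14.10.
Lower fence = Q1 − 2·IQR = 14.95 − 28.20 = -13.25.
Upper fence = Q3 + 2·IQR = 29.05 + 28.20 = 57.25.
2.1 lies within [-13.25, 57.25].

no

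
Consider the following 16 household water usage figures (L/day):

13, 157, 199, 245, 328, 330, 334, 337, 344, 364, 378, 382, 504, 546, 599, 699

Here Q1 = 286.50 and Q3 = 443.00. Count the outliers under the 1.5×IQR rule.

2

IQR = 156.50; fences at 286.50 − 234.75 = 51.75 and 443.00 + 234.75 = 677.75.
Outside the cutoffs: 13, 699.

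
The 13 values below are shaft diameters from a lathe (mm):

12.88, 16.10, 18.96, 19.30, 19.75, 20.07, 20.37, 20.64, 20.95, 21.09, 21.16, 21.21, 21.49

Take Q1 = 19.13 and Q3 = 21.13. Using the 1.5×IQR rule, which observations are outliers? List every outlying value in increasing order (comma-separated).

12.88, 16.10

IQR = Q3 − Q1 = 21.13 − 19.13 = 2.00.
Lower fence = Q1 − 1.5·IQR = 19.13 − 3.00 = 16.13.
Upper fence = Q3 + 1.5·IQR = 21.13 + 3.00 = 24.13.
12.88 < 16.13 → outlier.
16.10 < 16.13 → outlier.
All remaining values lie within [16.13, 24.13].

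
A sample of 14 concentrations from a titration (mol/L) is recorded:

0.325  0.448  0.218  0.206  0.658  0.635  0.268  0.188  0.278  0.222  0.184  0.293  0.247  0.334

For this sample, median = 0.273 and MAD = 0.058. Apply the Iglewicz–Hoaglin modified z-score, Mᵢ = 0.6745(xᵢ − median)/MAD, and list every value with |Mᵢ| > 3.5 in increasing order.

0.635, 0.658

|Mᵢ| > 3.5 ⇔ |xᵢ − 0.273| > 3.5·0.058/0.6745 = 0.301.
So outliers lie outside [-0.028, 0.574].
0.635: M = 4.21 → outlier.
0.658: M = 4.48 → outlier.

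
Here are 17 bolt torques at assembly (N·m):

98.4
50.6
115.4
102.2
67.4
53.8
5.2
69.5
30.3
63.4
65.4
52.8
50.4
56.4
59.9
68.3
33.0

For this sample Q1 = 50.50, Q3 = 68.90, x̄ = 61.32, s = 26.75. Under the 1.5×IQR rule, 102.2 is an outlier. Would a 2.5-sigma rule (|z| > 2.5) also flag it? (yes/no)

z = (102.2 − 61.32) / 26.75 = 1.53.
|z| = 1.53 ≤ 2.5.

no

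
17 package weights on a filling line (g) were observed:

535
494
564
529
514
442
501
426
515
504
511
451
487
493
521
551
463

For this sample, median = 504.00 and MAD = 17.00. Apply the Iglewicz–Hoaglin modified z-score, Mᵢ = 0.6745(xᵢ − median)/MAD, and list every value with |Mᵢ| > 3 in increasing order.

426

|Mᵢ| > 3 ⇔ |xᵢ − 504.00| > 3·17.00/0.6745 = 75.61.
So outliers lie outside [428.39, 579.61].
426: M = -3.09 → outlier.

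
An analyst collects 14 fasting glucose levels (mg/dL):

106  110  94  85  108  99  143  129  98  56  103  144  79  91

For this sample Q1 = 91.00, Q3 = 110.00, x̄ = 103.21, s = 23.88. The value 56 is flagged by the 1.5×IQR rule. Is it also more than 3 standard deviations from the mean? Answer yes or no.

z = (56 − 103.21) / 23.88 = -1.98.
|z| = 1.98 ≤ 3.

no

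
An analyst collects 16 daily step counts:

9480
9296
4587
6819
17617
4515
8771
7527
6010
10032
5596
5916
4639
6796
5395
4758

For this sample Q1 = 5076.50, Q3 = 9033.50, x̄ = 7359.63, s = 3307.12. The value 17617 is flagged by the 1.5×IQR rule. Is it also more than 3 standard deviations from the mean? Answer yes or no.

yes

z = (17617 − 7359.63) / 3307.12 = 3.10.
|z| = 3.10 > 3.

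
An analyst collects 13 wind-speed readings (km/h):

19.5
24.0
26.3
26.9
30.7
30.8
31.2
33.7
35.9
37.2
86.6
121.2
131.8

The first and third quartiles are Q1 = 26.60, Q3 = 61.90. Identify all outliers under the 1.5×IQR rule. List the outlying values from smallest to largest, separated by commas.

IQR = Q3 − Q1 = 61.90 − 26.60 = 35.30.
Lower fence = Q1 − 1.5·IQR = 26.60 − 52.95 = -26.35.
Upper fence = Q3 + 1.5·IQR = 61.90 + 52.95 = 114.85.
121.2 > 114.85 → outlier.
131.8 > 114.85 → outlier.
All remaining values lie within [-26.35, 114.85].

121.2, 131.8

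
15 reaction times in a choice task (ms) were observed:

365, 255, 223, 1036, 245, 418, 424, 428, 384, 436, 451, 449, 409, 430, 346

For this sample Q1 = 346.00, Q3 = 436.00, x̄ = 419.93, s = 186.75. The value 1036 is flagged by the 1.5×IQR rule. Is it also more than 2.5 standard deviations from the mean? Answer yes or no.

yes

z = (1036 − 419.93) / 186.75 = 3.30.
|z| = 3.30 > 2.5.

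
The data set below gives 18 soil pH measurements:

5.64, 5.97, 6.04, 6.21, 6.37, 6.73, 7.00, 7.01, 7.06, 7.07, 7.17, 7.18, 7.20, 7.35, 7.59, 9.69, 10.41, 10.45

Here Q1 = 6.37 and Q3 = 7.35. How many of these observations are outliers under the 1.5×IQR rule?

3

IQR = 0.98; fences at 6.37 − 1.47 = 4.90 and 7.35 + 1.47 = 8.82.
Outside the cutoffs: 9.69, 10.41, 10.45.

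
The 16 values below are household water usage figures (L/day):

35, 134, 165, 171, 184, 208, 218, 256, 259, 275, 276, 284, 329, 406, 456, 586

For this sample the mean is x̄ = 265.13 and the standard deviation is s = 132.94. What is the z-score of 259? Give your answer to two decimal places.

z = (259 − 265.13) / 132.94 = -0.05.

-0.05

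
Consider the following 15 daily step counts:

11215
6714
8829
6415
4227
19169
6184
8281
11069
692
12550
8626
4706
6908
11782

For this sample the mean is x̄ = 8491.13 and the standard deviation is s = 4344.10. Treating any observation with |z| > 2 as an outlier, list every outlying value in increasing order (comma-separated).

19169

Cutoffs at x̄ ± 2s: 8491.13 ± 2·4344.10 = [-197.07, 17179.33].
19169: z = 2.46, |z| > 2 → outlier.
Every other value lies within [-197.07, 17179.33].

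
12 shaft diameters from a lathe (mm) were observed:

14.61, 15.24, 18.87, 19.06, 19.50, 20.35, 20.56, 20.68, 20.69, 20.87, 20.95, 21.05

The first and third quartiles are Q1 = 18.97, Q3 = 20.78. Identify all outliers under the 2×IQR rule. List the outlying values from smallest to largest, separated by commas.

14.61, 15.24

IQR = Q3 − Q1 = 20.78 − 18.97 = 1.81.
Lower fence = Q1 − 2·IQR = 18.97 − 3.62 = 15.35.
Upper fence = Q3 + 2·IQR = 20.78 + 3.62 = 24.40.
14.61 < 15.35 → outlier.
15.24 < 15.35 → outlier.
All remaining values lie within [15.35, 24.40].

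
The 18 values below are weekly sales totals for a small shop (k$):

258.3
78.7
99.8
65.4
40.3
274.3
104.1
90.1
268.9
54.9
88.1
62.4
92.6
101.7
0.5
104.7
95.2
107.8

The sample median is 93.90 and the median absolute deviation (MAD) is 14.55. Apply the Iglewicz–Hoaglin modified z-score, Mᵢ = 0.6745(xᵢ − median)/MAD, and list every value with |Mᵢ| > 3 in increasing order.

|Mᵢ| > 3 ⇔ |xᵢ − 93.90| > 3·14.55/0.6745 = 64.71.
So outliers lie outside [29.19, 158.61].
0.5: M = -4.33 → outlier.
258.3: M = 7.62 → outlier.
268.9: M = 8.11 → outlier.
274.3: M = 8.36 → outlier.

0.5, 258.3, 268.9, 274.3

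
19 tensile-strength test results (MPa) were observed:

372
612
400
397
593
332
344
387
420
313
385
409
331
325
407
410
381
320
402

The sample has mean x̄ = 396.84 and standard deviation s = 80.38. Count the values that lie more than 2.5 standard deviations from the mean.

Cutoffs: x̄ ± 2.5s = [195.89, 597.79].
Outside the cutoffs: 612.

1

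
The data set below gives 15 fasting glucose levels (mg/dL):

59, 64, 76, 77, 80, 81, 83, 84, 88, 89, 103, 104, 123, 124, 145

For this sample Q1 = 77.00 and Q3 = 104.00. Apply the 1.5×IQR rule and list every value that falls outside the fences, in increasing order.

IQR = Q3 − Q1 = 104.00 − 77.00 = 27.00.
Lower fence = Q1 − 1.5·IQR = 77.00 − 40.50 = 36.50.
Upper fence = Q3 + 1.5·IQR = 104.00 + 40.50 = 144.50.
145 > 144.50 → outlier.
All remaining values lie within [36.50, 144.50].

145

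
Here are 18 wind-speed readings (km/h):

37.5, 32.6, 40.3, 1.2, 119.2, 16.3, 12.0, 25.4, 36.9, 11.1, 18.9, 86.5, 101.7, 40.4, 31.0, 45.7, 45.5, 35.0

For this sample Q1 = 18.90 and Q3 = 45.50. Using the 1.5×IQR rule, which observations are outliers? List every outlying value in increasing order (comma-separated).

IQR = Q3 − Q1 = 45.50 − 18.90 = 26.60.
Lower fence = Q1 − 1.5·IQR = 18.90 − 39.90 = -21.00.
Upper fence = Q3 + 1.5·IQR = 45.50 + 39.90 = 85.40.
86.5 > 85.40 → outlier.
101.7 > 85.40 → outlier.
119.2 > 85.40 → outlier.
All remaining values lie within [-21.00, 85.40].

86.5, 101.7, 119.2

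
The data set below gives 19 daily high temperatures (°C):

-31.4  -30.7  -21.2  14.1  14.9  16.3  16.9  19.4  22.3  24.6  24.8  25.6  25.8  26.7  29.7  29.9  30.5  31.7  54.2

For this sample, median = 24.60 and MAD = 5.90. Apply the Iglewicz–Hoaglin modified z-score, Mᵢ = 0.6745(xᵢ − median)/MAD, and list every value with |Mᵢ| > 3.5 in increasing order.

|Mᵢ| > 3.5 ⇔ |xᵢ − 24.60| > 3.5·5.90/0.6745 = 30.62.
So outliers lie outside [-6.02, 55.22].
-31.4: M = -6.40 → outlier.
-30.7: M = -6.32 → outlier.
-21.2: M = -5.24 → outlier.

-31.4, -30.7, -21.2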